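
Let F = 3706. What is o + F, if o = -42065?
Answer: -38359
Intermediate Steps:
o + F = -42065 + 3706 = -38359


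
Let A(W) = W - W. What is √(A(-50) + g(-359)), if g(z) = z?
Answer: I*√359 ≈ 18.947*I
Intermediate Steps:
A(W) = 0
√(A(-50) + g(-359)) = √(0 - 359) = √(-359) = I*√359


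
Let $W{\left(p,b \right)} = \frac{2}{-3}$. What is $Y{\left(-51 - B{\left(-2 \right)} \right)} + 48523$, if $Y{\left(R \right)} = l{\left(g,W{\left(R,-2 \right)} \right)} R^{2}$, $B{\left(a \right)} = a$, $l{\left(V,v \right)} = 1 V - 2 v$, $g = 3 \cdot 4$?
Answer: $\frac{241609}{3} \approx 80536.0$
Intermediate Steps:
$W{\left(p,b \right)} = - \frac{2}{3}$ ($W{\left(p,b \right)} = 2 \left(- \frac{1}{3}\right) = - \frac{2}{3}$)
$g = 12$
$l{\left(V,v \right)} = V - 2 v$
$Y{\left(R \right)} = \frac{40 R^{2}}{3}$ ($Y{\left(R \right)} = \left(12 - - \frac{4}{3}\right) R^{2} = \left(12 + \frac{4}{3}\right) R^{2} = \frac{40 R^{2}}{3}$)
$Y{\left(-51 - B{\left(-2 \right)} \right)} + 48523 = \frac{40 \left(-51 - -2\right)^{2}}{3} + 48523 = \frac{40 \left(-51 + 2\right)^{2}}{3} + 48523 = \frac{40 \left(-49\right)^{2}}{3} + 48523 = \frac{40}{3} \cdot 2401 + 48523 = \frac{96040}{3} + 48523 = \frac{241609}{3}$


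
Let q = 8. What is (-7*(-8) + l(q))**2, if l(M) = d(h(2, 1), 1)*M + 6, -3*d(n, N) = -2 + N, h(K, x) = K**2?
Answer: 37636/9 ≈ 4181.8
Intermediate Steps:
d(n, N) = 2/3 - N/3 (d(n, N) = -(-2 + N)/3 = 2/3 - N/3)
l(M) = 6 + M/3 (l(M) = (2/3 - 1/3*1)*M + 6 = (2/3 - 1/3)*M + 6 = M/3 + 6 = 6 + M/3)
(-7*(-8) + l(q))**2 = (-7*(-8) + (6 + (1/3)*8))**2 = (56 + (6 + 8/3))**2 = (56 + 26/3)**2 = (194/3)**2 = 37636/9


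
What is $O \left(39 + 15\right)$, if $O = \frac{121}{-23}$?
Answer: $- \frac{6534}{23} \approx -284.09$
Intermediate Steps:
$O = - \frac{121}{23}$ ($O = 121 \left(- \frac{1}{23}\right) = - \frac{121}{23} \approx -5.2609$)
$O \left(39 + 15\right) = - \frac{121 \left(39 + 15\right)}{23} = \left(- \frac{121}{23}\right) 54 = - \frac{6534}{23}$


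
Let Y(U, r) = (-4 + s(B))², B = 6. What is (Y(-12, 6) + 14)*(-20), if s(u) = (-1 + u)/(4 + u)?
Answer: -525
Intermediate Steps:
s(u) = (-1 + u)/(4 + u)
Y(U, r) = 49/4 (Y(U, r) = (-4 + (-1 + 6)/(4 + 6))² = (-4 + 5/10)² = (-4 + (⅒)*5)² = (-4 + ½)² = (-7/2)² = 49/4)
(Y(-12, 6) + 14)*(-20) = (49/4 + 14)*(-20) = (105/4)*(-20) = -525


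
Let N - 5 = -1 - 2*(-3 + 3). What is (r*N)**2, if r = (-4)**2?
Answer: 4096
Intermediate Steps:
r = 16
N = 4 (N = 5 + (-1 - 2*(-3 + 3)) = 5 + (-1 - 2*0) = 5 + (-1 + 0) = 5 - 1 = 4)
(r*N)**2 = (16*4)**2 = 64**2 = 4096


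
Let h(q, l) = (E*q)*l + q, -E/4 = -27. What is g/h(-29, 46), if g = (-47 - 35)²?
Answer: -6724/144101 ≈ -0.046662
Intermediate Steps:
E = 108 (E = -4*(-27) = 108)
g = 6724 (g = (-82)² = 6724)
h(q, l) = q + 108*l*q (h(q, l) = (108*q)*l + q = 108*l*q + q = q + 108*l*q)
g/h(-29, 46) = 6724/((-29*(1 + 108*46))) = 6724/((-29*(1 + 4968))) = 6724/((-29*4969)) = 6724/(-144101) = 6724*(-1/144101) = -6724/144101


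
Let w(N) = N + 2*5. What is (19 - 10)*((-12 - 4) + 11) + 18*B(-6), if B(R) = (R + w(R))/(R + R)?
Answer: -42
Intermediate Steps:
w(N) = 10 + N (w(N) = N + 10 = 10 + N)
B(R) = (10 + 2*R)/(2*R) (B(R) = (R + (10 + R))/(R + R) = (10 + 2*R)/((2*R)) = (10 + 2*R)*(1/(2*R)) = (10 + 2*R)/(2*R))
(19 - 10)*((-12 - 4) + 11) + 18*B(-6) = (19 - 10)*((-12 - 4) + 11) + 18*((5 - 6)/(-6)) = 9*(-16 + 11) + 18*(-1/6*(-1)) = 9*(-5) + 18*(1/6) = -45 + 3 = -42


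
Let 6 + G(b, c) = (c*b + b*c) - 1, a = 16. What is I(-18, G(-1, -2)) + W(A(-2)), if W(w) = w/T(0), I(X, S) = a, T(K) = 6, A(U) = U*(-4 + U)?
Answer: 18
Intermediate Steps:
G(b, c) = -7 + 2*b*c (G(b, c) = -6 + ((c*b + b*c) - 1) = -6 + ((b*c + b*c) - 1) = -6 + (2*b*c - 1) = -6 + (-1 + 2*b*c) = -7 + 2*b*c)
I(X, S) = 16
W(w) = w/6
I(-18, G(-1, -2)) + W(A(-2)) = 16 + (-2*(-4 - 2))/6 = 16 + (-2*(-6))/6 = 16 + (⅙)*12 = 16 + 2 = 18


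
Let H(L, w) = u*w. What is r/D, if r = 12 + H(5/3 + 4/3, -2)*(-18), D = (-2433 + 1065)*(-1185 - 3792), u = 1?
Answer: 2/283689 ≈ 7.0500e-6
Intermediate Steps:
D = 6808536 (D = -1368*(-4977) = 6808536)
H(L, w) = w (H(L, w) = 1*w = w)
r = 48 (r = 12 - 2*(-18) = 12 + 36 = 48)
r/D = 48/6808536 = 48*(1/6808536) = 2/283689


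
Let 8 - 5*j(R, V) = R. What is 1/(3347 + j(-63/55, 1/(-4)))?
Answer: 275/920928 ≈ 0.00029861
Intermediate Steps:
j(R, V) = 8/5 - R/5
1/(3347 + j(-63/55, 1/(-4))) = 1/(3347 + (8/5 - (-63)/(5*55))) = 1/(3347 + (8/5 - 1/5*(-63/55))) = 1/(3347 + (8/5 + 63/275)) = 1/(3347 + 503/275) = 1/(920928/275) = 275/920928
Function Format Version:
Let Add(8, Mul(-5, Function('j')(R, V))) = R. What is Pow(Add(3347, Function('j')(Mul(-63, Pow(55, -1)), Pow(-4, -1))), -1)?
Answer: Rational(275, 920928) ≈ 0.00029861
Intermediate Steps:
Function('j')(R, V) = Add(Rational(8, 5), Mul(Rational(-1, 5), R))
Pow(Add(3347, Function('j')(Mul(-63, Pow(55, -1)), Pow(-4, -1))), -1) = Pow(Add(3347, Add(Rational(8, 5), Mul(Rational(-1, 5), Mul(-63, Pow(55, -1))))), -1) = Pow(Add(3347, Add(Rational(8, 5), Mul(Rational(-1, 5), Mul(-63, Rational(1, 55))))), -1) = Pow(Add(3347, Add(Rational(8, 5), Mul(Rational(-1, 5), Rational(-63, 55)))), -1) = Pow(Add(3347, Add(Rational(8, 5), Rational(63, 275))), -1) = Pow(Add(3347, Rational(503, 275)), -1) = Pow(Rational(920928, 275), -1) = Rational(275, 920928)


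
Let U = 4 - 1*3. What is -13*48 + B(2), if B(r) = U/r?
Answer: -1247/2 ≈ -623.50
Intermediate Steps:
U = 1 (U = 4 - 3 = 1)
B(r) = 1/r
-13*48 + B(2) = -13*48 + 1/2 = -624 + 1/2 = -1247/2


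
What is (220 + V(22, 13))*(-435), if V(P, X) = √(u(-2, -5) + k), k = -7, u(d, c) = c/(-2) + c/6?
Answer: -95700 - 580*I*√3 ≈ -95700.0 - 1004.6*I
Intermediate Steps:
u(d, c) = -c/3 (u(d, c) = c*(-½) + c*(⅙) = -c/2 + c/6 = -c/3)
V(P, X) = 4*I*√3/3 (V(P, X) = √(-⅓*(-5) - 7) = √(5/3 - 7) = √(-16/3) = 4*I*√3/3)
(220 + V(22, 13))*(-435) = (220 + 4*I*√3/3)*(-435) = -95700 - 580*I*√3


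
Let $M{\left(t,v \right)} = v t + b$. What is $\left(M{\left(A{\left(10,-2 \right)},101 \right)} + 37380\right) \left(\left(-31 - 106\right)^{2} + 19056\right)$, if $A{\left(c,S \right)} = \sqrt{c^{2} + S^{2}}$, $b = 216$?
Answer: $1422068700 + 7640650 \sqrt{26} \approx 1.461 \cdot 10^{9}$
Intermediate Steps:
$A{\left(c,S \right)} = \sqrt{S^{2} + c^{2}}$
$M{\left(t,v \right)} = 216 + t v$ ($M{\left(t,v \right)} = v t + 216 = t v + 216 = 216 + t v$)
$\left(M{\left(A{\left(10,-2 \right)},101 \right)} + 37380\right) \left(\left(-31 - 106\right)^{2} + 19056\right) = \left(\left(216 + \sqrt{\left(-2\right)^{2} + 10^{2}} \cdot 101\right) + 37380\right) \left(\left(-31 - 106\right)^{2} + 19056\right) = \left(\left(216 + \sqrt{4 + 100} \cdot 101\right) + 37380\right) \left(\left(-137\right)^{2} + 19056\right) = \left(\left(216 + \sqrt{104} \cdot 101\right) + 37380\right) \left(18769 + 19056\right) = \left(\left(216 + 2 \sqrt{26} \cdot 101\right) + 37380\right) 37825 = \left(\left(216 + 202 \sqrt{26}\right) + 37380\right) 37825 = \left(37596 + 202 \sqrt{26}\right) 37825 = 1422068700 + 7640650 \sqrt{26}$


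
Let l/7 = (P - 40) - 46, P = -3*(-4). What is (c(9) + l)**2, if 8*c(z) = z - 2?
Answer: 17114769/64 ≈ 2.6742e+5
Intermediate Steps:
P = 12
l = -518 (l = 7*((12 - 40) - 46) = 7*(-28 - 46) = 7*(-74) = -518)
c(z) = -1/4 + z/8 (c(z) = (z - 2)/8 = (-2 + z)/8 = -1/4 + z/8)
(c(9) + l)**2 = ((-1/4 + (1/8)*9) - 518)**2 = ((-1/4 + 9/8) - 518)**2 = (7/8 - 518)**2 = (-4137/8)**2 = 17114769/64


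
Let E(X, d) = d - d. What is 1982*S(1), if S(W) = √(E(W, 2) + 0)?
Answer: 0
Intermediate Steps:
E(X, d) = 0
S(W) = 0 (S(W) = √(0 + 0) = √0 = 0)
1982*S(1) = 1982*0 = 0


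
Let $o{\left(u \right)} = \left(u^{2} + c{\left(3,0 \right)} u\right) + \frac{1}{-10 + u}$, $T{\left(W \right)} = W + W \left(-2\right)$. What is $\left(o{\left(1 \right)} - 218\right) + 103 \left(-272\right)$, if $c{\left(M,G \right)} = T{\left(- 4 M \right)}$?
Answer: $- \frac{253990}{9} \approx -28221.0$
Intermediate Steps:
$T{\left(W \right)} = - W$ ($T{\left(W \right)} = W - 2 W = - W$)
$c{\left(M,G \right)} = 4 M$ ($c{\left(M,G \right)} = - \left(-4\right) M = 4 M$)
$o{\left(u \right)} = u^{2} + \frac{1}{-10 + u} + 12 u$ ($o{\left(u \right)} = \left(u^{2} + 4 \cdot 3 u\right) + \frac{1}{-10 + u} = \left(u^{2} + 12 u\right) + \frac{1}{-10 + u} = u^{2} + \frac{1}{-10 + u} + 12 u$)
$\left(o{\left(1 \right)} - 218\right) + 103 \left(-272\right) = \left(\frac{1 + 1^{3} - 120 + 2 \cdot 1^{2}}{-10 + 1} - 218\right) + 103 \left(-272\right) = \left(\frac{1 + 1 - 120 + 2 \cdot 1}{-9} - 218\right) - 28016 = \left(- \frac{1 + 1 - 120 + 2}{9} - 218\right) - 28016 = \left(\left(- \frac{1}{9}\right) \left(-116\right) - 218\right) - 28016 = \left(\frac{116}{9} - 218\right) - 28016 = - \frac{1846}{9} - 28016 = - \frac{253990}{9}$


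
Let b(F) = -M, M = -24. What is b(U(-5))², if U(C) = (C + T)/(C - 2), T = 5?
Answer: 576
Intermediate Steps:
U(C) = (5 + C)/(-2 + C) (U(C) = (C + 5)/(C - 2) = (5 + C)/(-2 + C))
b(F) = 24 (b(F) = -1*(-24) = 24)
b(U(-5))² = 24² = 576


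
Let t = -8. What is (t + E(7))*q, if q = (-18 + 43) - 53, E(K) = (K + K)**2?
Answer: -5264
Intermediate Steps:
E(K) = 4*K**2 (E(K) = (2*K)**2 = 4*K**2)
q = -28 (q = 25 - 53 = -28)
(t + E(7))*q = (-8 + 4*7**2)*(-28) = (-8 + 4*49)*(-28) = (-8 + 196)*(-28) = 188*(-28) = -5264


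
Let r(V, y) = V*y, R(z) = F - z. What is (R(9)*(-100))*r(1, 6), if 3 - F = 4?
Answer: 6000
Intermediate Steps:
F = -1 (F = 3 - 1*4 = 3 - 4 = -1)
R(z) = -1 - z
(R(9)*(-100))*r(1, 6) = ((-1 - 1*9)*(-100))*(1*6) = ((-1 - 9)*(-100))*6 = -10*(-100)*6 = 1000*6 = 6000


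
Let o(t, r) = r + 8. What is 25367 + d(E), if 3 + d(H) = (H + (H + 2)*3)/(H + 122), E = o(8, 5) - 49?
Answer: 1090583/43 ≈ 25362.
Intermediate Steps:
o(t, r) = 8 + r
E = -36 (E = (8 + 5) - 49 = 13 - 49 = -36)
d(H) = -3 + (6 + 4*H)/(122 + H) (d(H) = -3 + (H + (H + 2)*3)/(H + 122) = -3 + (H + (2 + H)*3)/(122 + H) = -3 + (H + (6 + 3*H))/(122 + H) = -3 + (6 + 4*H)/(122 + H))
25367 + d(E) = 25367 + (-360 - 36)/(122 - 36) = 25367 - 396/86 = 25367 + (1/86)*(-396) = 25367 - 198/43 = 1090583/43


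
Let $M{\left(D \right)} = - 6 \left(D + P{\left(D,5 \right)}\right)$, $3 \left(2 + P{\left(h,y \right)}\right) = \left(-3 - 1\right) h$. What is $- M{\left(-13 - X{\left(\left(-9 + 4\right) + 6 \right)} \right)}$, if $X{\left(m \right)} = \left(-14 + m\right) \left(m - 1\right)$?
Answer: $14$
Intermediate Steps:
$X{\left(m \right)} = \left(-1 + m\right) \left(-14 + m\right)$ ($X{\left(m \right)} = \left(-14 + m\right) \left(-1 + m\right) = \left(-1 + m\right) \left(-14 + m\right)$)
$P{\left(h,y \right)} = -2 - \frac{4 h}{3}$ ($P{\left(h,y \right)} = -2 + \frac{\left(-3 - 1\right) h}{3} = -2 + \frac{\left(-4\right) h}{3} = -2 - \frac{4 h}{3}$)
$M{\left(D \right)} = 12 + 2 D$ ($M{\left(D \right)} = - 6 \left(D - \left(2 + \frac{4 D}{3}\right)\right) = - 6 \left(-2 - \frac{D}{3}\right) = 12 + 2 D$)
$- M{\left(-13 - X{\left(\left(-9 + 4\right) + 6 \right)} \right)} = - (12 + 2 \left(-13 - \left(14 + \left(\left(-9 + 4\right) + 6\right)^{2} - 15 \left(\left(-9 + 4\right) + 6\right)\right)\right)) = - (12 + 2 \left(-13 - \left(14 + \left(-5 + 6\right)^{2} - 15 \left(-5 + 6\right)\right)\right)) = - (12 + 2 \left(-13 - \left(14 + 1^{2} - 15\right)\right)) = - (12 + 2 \left(-13 - \left(14 + 1 - 15\right)\right)) = - (12 + 2 \left(-13 - 0\right)) = - (12 + 2 \left(-13 + 0\right)) = - (12 + 2 \left(-13\right)) = - (12 - 26) = \left(-1\right) \left(-14\right) = 14$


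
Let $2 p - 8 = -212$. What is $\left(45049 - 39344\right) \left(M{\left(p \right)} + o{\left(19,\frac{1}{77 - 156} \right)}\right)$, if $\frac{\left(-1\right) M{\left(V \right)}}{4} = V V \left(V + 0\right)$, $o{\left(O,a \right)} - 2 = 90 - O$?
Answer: $24217183025$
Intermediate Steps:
$p = -102$ ($p = 4 + \frac{1}{2} \left(-212\right) = 4 - 106 = -102$)
$o{\left(O,a \right)} = 92 - O$ ($o{\left(O,a \right)} = 2 - \left(-90 + O\right) = 92 - O$)
$M{\left(V \right)} = - 4 V^{3}$ ($M{\left(V \right)} = - 4 V V \left(V + 0\right) = - 4 V^{2} V = - 4 V^{3}$)
$\left(45049 - 39344\right) \left(M{\left(p \right)} + o{\left(19,\frac{1}{77 - 156} \right)}\right) = \left(45049 - 39344\right) \left(- 4 \left(-102\right)^{3} + \left(92 - 19\right)\right) = 5705 \left(\left(-4\right) \left(-1061208\right) + \left(92 - 19\right)\right) = 5705 \left(4244832 + 73\right) = 5705 \cdot 4244905 = 24217183025$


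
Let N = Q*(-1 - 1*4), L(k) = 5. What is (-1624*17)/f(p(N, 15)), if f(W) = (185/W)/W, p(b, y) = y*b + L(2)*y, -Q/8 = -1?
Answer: -1521891000/37 ≈ -4.1132e+7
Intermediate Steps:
Q = 8 (Q = -8*(-1) = 8)
N = -40 (N = 8*(-1 - 1*4) = 8*(-1 - 4) = 8*(-5) = -40)
p(b, y) = 5*y + b*y (p(b, y) = y*b + 5*y = b*y + 5*y = 5*y + b*y)
f(W) = 185/W²
(-1624*17)/f(p(N, 15)) = (-1624*17)/((185/(15*(5 - 40))²)) = -27608/(185/(15*(-35))²) = -27608/(185/(-525)²) = -27608/(185*(1/275625)) = -27608/37/55125 = -27608*55125/37 = -1521891000/37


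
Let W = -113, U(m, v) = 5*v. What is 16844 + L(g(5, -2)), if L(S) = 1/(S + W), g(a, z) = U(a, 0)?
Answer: 1903371/113 ≈ 16844.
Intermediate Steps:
g(a, z) = 0 (g(a, z) = 5*0 = 0)
L(S) = 1/(-113 + S) (L(S) = 1/(S - 113) = 1/(-113 + S))
16844 + L(g(5, -2)) = 16844 + 1/(-113 + 0) = 16844 + 1/(-113) = 16844 - 1/113 = 1903371/113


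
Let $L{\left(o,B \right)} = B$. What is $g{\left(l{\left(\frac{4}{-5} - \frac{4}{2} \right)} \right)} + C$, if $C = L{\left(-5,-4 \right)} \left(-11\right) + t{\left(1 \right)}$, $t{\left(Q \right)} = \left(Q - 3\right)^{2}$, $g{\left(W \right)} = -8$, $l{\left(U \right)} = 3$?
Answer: $40$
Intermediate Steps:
$t{\left(Q \right)} = \left(-3 + Q\right)^{2}$
$C = 48$ ($C = \left(-4\right) \left(-11\right) + \left(-3 + 1\right)^{2} = 44 + \left(-2\right)^{2} = 44 + 4 = 48$)
$g{\left(l{\left(\frac{4}{-5} - \frac{4}{2} \right)} \right)} + C = -8 + 48 = 40$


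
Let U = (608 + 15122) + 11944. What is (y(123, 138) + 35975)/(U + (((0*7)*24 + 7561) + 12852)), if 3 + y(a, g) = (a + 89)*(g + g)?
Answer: 7268/3699 ≈ 1.9649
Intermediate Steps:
y(a, g) = -3 + 2*g*(89 + a) (y(a, g) = -3 + (a + 89)*(g + g) = -3 + (89 + a)*(2*g) = -3 + 2*g*(89 + a))
U = 27674 (U = 15730 + 11944 = 27674)
(y(123, 138) + 35975)/(U + (((0*7)*24 + 7561) + 12852)) = ((-3 + 178*138 + 2*123*138) + 35975)/(27674 + (((0*7)*24 + 7561) + 12852)) = ((-3 + 24564 + 33948) + 35975)/(27674 + ((0*24 + 7561) + 12852)) = (58509 + 35975)/(27674 + ((0 + 7561) + 12852)) = 94484/(27674 + (7561 + 12852)) = 94484/(27674 + 20413) = 94484/48087 = 94484*(1/48087) = 7268/3699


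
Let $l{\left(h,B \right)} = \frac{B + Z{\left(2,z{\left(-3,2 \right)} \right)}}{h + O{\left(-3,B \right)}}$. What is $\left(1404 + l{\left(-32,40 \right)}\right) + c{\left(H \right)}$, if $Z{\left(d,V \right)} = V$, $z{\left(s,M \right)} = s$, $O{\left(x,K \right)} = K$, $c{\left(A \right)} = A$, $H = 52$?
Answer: $\frac{11685}{8} \approx 1460.6$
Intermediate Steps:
$l{\left(h,B \right)} = \frac{-3 + B}{B + h}$ ($l{\left(h,B \right)} = \frac{B - 3}{h + B} = \frac{-3 + B}{B + h}$)
$\left(1404 + l{\left(-32,40 \right)}\right) + c{\left(H \right)} = \left(1404 + \frac{-3 + 40}{40 - 32}\right) + 52 = \left(1404 + \frac{1}{8} \cdot 37\right) + 52 = \left(1404 + \frac{37}{8}\right) + 52 = \frac{11269}{8} + 52 = \frac{11685}{8}$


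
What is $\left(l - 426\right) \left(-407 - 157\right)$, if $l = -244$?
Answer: $377880$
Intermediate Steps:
$\left(l - 426\right) \left(-407 - 157\right) = \left(-244 - 426\right) \left(-407 - 157\right) = \left(-670\right) \left(-564\right) = 377880$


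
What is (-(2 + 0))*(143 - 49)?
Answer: -188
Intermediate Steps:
(-(2 + 0))*(143 - 49) = -1*2*94 = -2*94 = -188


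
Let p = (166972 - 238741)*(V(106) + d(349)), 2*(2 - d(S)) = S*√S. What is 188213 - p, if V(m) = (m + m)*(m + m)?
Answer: 3225917687 - 25047381*√349/2 ≈ 2.9920e+9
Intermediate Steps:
V(m) = 4*m² (V(m) = (2*m)*(2*m) = 4*m²)
d(S) = 2 - S^(3/2)/2 (d(S) = 2 - S*√S/2 = 2 - S^(3/2)/2)
p = -3225729474 + 25047381*√349/2 (p = (166972 - 238741)*(4*106² + (2 - 349*√349/2)) = -71769*(4*11236 + (2 - 349*√349/2)) = -71769*(44944 + (2 - 349*√349/2)) = -71769*(44946 - 349*√349/2) = -3225729474 + 25047381*√349/2 ≈ -2.9918e+9)
188213 - p = 188213 - (-3225729474 + 25047381*√349/2) = 188213 + (3225729474 - 25047381*√349/2) = 3225917687 - 25047381*√349/2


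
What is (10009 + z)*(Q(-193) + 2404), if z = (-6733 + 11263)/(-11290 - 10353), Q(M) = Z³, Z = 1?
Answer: 520971718085/21643 ≈ 2.4071e+7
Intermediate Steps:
Q(M) = 1 (Q(M) = 1³ = 1)
z = -4530/21643 (z = 4530/(-21643) = 4530*(-1/21643) = -4530/21643 ≈ -0.20931)
(10009 + z)*(Q(-193) + 2404) = (10009 - 4530/21643)*(1 + 2404) = (216620257/21643)*2405 = 520971718085/21643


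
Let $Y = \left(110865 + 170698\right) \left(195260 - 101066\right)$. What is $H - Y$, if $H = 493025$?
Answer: $-26521052197$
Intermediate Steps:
$Y = 26521545222$ ($Y = 281563 \cdot 94194 = 26521545222$)
$H - Y = 493025 - 26521545222 = -26521052197$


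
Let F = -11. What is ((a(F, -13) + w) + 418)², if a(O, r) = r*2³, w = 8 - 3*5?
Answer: 94249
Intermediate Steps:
w = -7 (w = 8 - 15 = -7)
a(O, r) = 8*r (a(O, r) = r*8 = 8*r)
((a(F, -13) + w) + 418)² = ((8*(-13) - 7) + 418)² = ((-104 - 7) + 418)² = (-111 + 418)² = 307² = 94249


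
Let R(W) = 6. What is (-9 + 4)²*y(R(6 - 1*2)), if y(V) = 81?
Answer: 2025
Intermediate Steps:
(-9 + 4)²*y(R(6 - 1*2)) = (-9 + 4)²*81 = (-5)²*81 = 25*81 = 2025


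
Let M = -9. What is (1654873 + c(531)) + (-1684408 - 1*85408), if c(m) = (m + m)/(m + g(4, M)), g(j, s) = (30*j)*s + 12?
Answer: -20575151/179 ≈ -1.1495e+5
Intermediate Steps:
g(j, s) = 12 + 30*j*s (g(j, s) = 30*j*s + 12 = 12 + 30*j*s)
c(m) = 2*m/(-1068 + m) (c(m) = (m + m)/(m + (12 + 30*4*(-9))) = (2*m)/(m + (12 - 1080)) = (2*m)/(m - 1068) = (2*m)/(-1068 + m) = 2*m/(-1068 + m))
(1654873 + c(531)) + (-1684408 - 1*85408) = (1654873 + 2*531/(-1068 + 531)) + (-1684408 - 1*85408) = (1654873 + 2*531/(-537)) + (-1684408 - 85408) = (1654873 + 2*531*(-1/537)) - 1769816 = (1654873 - 354/179) - 1769816 = 296221913/179 - 1769816 = -20575151/179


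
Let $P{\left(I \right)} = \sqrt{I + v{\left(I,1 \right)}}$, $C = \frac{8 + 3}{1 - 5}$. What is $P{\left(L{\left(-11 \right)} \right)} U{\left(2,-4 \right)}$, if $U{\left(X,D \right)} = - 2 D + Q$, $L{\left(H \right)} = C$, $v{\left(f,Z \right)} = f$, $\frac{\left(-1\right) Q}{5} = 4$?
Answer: $- 6 i \sqrt{22} \approx - 28.142 i$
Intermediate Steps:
$Q = -20$ ($Q = \left(-5\right) 4 = -20$)
$C = - \frac{11}{4}$ ($C = \frac{11}{-4} = 11 \left(- \frac{1}{4}\right) = - \frac{11}{4} \approx -2.75$)
$L{\left(H \right)} = - \frac{11}{4}$
$U{\left(X,D \right)} = -20 - 2 D$ ($U{\left(X,D \right)} = - 2 D - 20 = -20 - 2 D$)
$P{\left(I \right)} = \sqrt{2} \sqrt{I}$ ($P{\left(I \right)} = \sqrt{I + I} = \sqrt{2 I} = \sqrt{2} \sqrt{I}$)
$P{\left(L{\left(-11 \right)} \right)} U{\left(2,-4 \right)} = \sqrt{2} \sqrt{- \frac{11}{4}} \left(-20 - -8\right) = \sqrt{2} \frac{i \sqrt{11}}{2} \left(-20 + 8\right) = \frac{i \sqrt{22}}{2} \left(-12\right) = - 6 i \sqrt{22}$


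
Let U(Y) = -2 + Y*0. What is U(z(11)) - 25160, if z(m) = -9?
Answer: -25162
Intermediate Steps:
U(Y) = -2 (U(Y) = -2 + 0 = -2)
U(z(11)) - 25160 = -2 - 25160 = -25162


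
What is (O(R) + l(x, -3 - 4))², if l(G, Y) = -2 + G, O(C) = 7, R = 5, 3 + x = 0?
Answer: 4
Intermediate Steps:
x = -3 (x = -3 + 0 = -3)
(O(R) + l(x, -3 - 4))² = (7 + (-2 - 3))² = (7 - 5)² = 2² = 4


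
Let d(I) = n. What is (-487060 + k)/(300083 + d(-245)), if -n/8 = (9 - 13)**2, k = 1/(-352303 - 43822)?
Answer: -64312214167/39606558125 ≈ -1.6238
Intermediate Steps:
k = -1/396125 (k = 1/(-396125) = -1/396125 ≈ -2.5245e-6)
n = -128 (n = -8*(9 - 13)**2 = -8*(-4)**2 = -8*16 = -128)
d(I) = -128
(-487060 + k)/(300083 + d(-245)) = (-487060 - 1/396125)/(300083 - 128) = -192936642501/396125/299955 = -192936642501/396125*1/299955 = -64312214167/39606558125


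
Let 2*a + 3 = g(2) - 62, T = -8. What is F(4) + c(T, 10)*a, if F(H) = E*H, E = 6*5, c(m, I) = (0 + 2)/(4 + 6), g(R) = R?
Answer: 1137/10 ≈ 113.70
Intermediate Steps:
c(m, I) = 1/5 (c(m, I) = 2/10 = 2*(1/10) = 1/5)
a = -63/2 (a = -3/2 + (2 - 62)/2 = -3/2 + (1/2)*(-60) = -3/2 - 30 = -63/2 ≈ -31.500)
E = 30
F(H) = 30*H
F(4) + c(T, 10)*a = 30*4 + (1/5)*(-63/2) = 120 - 63/10 = 1137/10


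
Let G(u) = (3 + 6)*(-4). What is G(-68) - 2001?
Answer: -2037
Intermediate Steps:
G(u) = -36 (G(u) = 9*(-4) = -36)
G(-68) - 2001 = -36 - 2001 = -2037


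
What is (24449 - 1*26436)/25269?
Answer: -1987/25269 ≈ -0.078634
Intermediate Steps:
(24449 - 1*26436)/25269 = (24449 - 26436)*(1/25269) = -1987*1/25269 = -1987/25269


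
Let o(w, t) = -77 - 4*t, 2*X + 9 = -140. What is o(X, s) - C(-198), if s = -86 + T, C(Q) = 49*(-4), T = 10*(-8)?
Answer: 783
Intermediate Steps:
T = -80
X = -149/2 (X = -9/2 + (½)*(-140) = -9/2 - 70 = -149/2 ≈ -74.500)
C(Q) = -196
s = -166 (s = -86 - 80 = -166)
o(X, s) - C(-198) = (-77 - 4*(-166)) - 1*(-196) = (-77 + 664) + 196 = 587 + 196 = 783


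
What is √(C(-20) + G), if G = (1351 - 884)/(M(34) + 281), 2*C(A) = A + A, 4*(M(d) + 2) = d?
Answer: 3*I*√27002/115 ≈ 4.2867*I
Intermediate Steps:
M(d) = -2 + d/4
C(A) = A (C(A) = (A + A)/2 = (2*A)/2 = A)
G = 934/575 (G = (1351 - 884)/((-2 + (¼)*34) + 281) = 467/((-2 + 17/2) + 281) = 467/(13/2 + 281) = 467/(575/2) = 467*(2/575) = 934/575 ≈ 1.6243)
√(C(-20) + G) = √(-20 + 934/575) = √(-10566/575) = 3*I*√27002/115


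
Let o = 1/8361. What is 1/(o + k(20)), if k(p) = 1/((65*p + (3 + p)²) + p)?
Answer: 15459489/10210 ≈ 1514.2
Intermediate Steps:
k(p) = 1/((3 + p)² + 66*p) (k(p) = 1/(((3 + p)² + 65*p) + p) = 1/((3 + p)² + 66*p))
o = 1/8361 ≈ 0.00011960
1/(o + k(20)) = 1/(1/8361 + 1/((3 + 20)² + 66*20)) = 1/(1/8361 + 1/(23² + 1320)) = 1/(1/8361 + 1/(529 + 1320)) = 1/(1/8361 + 1/1849) = 1/(10210/15459489) = 15459489/10210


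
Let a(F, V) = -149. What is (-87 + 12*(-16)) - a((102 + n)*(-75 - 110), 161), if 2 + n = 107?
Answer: -130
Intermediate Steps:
n = 105 (n = -2 + 107 = 105)
(-87 + 12*(-16)) - a((102 + n)*(-75 - 110), 161) = (-87 + 12*(-16)) - 1*(-149) = (-87 - 192) + 149 = -279 + 149 = -130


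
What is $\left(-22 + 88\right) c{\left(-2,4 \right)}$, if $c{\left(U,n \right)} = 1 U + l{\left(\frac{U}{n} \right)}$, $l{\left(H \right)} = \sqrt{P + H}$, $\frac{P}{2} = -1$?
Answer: $-132 + 33 i \sqrt{10} \approx -132.0 + 104.36 i$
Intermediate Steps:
$P = -2$ ($P = 2 \left(-1\right) = -2$)
$l{\left(H \right)} = \sqrt{-2 + H}$
$c{\left(U,n \right)} = U + \sqrt{-2 + \frac{U}{n}}$ ($c{\left(U,n \right)} = 1 U + \sqrt{-2 + \frac{U}{n}} = U + \sqrt{-2 + \frac{U}{n}}$)
$\left(-22 + 88\right) c{\left(-2,4 \right)} = \left(-22 + 88\right) \left(-2 + \sqrt{-2 - \frac{2}{4}}\right) = 66 \left(-2 + \sqrt{-2 - \frac{1}{2}}\right) = 66 \left(-2 + \sqrt{- \frac{5}{2}}\right) = 66 \left(-2 + \frac{i \sqrt{10}}{2}\right) = -132 + 33 i \sqrt{10}$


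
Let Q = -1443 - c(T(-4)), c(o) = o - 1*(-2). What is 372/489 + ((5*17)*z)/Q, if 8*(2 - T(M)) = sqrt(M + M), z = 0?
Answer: 124/163 ≈ 0.76074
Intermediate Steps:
T(M) = 2 - sqrt(2)*sqrt(M)/8 (T(M) = 2 - sqrt(M + M)/8 = 2 - sqrt(2)*sqrt(M)/8)
c(o) = 2 + o (c(o) = o + 2 = 2 + o)
Q = -1447 + I*sqrt(2)/4 (Q = -1443 - (2 + (2 - sqrt(2)*sqrt(-4)/8)) = -1443 - (2 + (2 - sqrt(2)*2*I/8)) = -1443 - (2 + (2 - I*sqrt(2)/4)) = -1443 - (4 - I*sqrt(2)/4) = -1443 + (-4 + I*sqrt(2)/4) = -1447 + I*sqrt(2)/4 ≈ -1447.0 + 0.35355*I)
372/489 + ((5*17)*z)/Q = 372/489 + ((5*17)*0)/(-1447 + I*sqrt(2)/4) = 372*(1/489) + (85*0)/(-1447 + I*sqrt(2)/4) = 124/163 + 0/(-1447 + I*sqrt(2)/4) = 124/163 + 0 = 124/163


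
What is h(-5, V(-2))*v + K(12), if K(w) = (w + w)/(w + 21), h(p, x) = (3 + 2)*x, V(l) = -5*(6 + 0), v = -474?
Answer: 782108/11 ≈ 71101.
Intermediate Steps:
V(l) = -30 (V(l) = -5*6 = -30)
h(p, x) = 5*x
K(w) = 2*w/(21 + w) (K(w) = (2*w)/(21 + w) = 2*w/(21 + w))
h(-5, V(-2))*v + K(12) = (5*(-30))*(-474) + 2*12/(21 + 12) = -150*(-474) + 2*12/33 = 71100 + 2*12*(1/33) = 71100 + 8/11 = 782108/11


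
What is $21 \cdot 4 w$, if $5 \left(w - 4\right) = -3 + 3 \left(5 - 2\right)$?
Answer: $\frac{2184}{5} \approx 436.8$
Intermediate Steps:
$w = \frac{26}{5}$ ($w = 4 + \frac{-3 + 3 \left(5 - 2\right)}{5} = 4 + \frac{-3 + 3 \cdot 3}{5} = 4 + \frac{-3 + 9}{5} = 4 + \frac{1}{5} \cdot 6 = 4 + \frac{6}{5} = \frac{26}{5} \approx 5.2$)
$21 \cdot 4 w = 21 \cdot 4 \cdot \frac{26}{5} = 84 \cdot \frac{26}{5} = \frac{2184}{5}$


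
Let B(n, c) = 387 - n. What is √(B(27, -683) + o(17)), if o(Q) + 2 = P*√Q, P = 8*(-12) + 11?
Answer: √(358 - 85*√17) ≈ 2.7452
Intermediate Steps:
P = -85 (P = -96 + 11 = -85)
o(Q) = -2 - 85*√Q
√(B(27, -683) + o(17)) = √((387 - 1*27) + (-2 - 85*√17)) = √((387 - 27) + (-2 - 85*√17)) = √(360 + (-2 - 85*√17)) = √(358 - 85*√17)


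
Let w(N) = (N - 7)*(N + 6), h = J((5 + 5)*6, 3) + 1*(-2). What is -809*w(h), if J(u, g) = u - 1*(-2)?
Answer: -2829882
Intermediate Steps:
J(u, g) = 2 + u (J(u, g) = u + 2 = 2 + u)
h = 60 (h = (2 + (5 + 5)*6) + 1*(-2) = (2 + 10*6) - 2 = (2 + 60) - 2 = 62 - 2 = 60)
w(N) = (-7 + N)*(6 + N)
-809*w(h) = -809*(-42 + 60**2 - 1*60) = -809*(-42 + 3600 - 60) = -809*3498 = -2829882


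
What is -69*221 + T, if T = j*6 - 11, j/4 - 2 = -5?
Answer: -15332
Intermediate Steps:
j = -12 (j = 8 + 4*(-5) = 8 - 20 = -12)
T = -83 (T = -12*6 - 11 = -72 - 11 = -83)
-69*221 + T = -69*221 - 83 = -15249 - 83 = -15332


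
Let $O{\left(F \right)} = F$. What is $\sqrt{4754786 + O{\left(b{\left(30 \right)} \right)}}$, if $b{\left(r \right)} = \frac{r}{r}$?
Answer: $\sqrt{4754787} \approx 2180.5$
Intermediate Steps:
$b{\left(r \right)} = 1$
$\sqrt{4754786 + O{\left(b{\left(30 \right)} \right)}} = \sqrt{4754786 + 1} = \sqrt{4754787}$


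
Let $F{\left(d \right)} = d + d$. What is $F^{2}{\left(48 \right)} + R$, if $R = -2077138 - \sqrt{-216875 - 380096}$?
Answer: $-2067922 - i \sqrt{596971} \approx -2.0679 \cdot 10^{6} - 772.64 i$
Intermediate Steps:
$F{\left(d \right)} = 2 d$
$R = -2077138 - i \sqrt{596971}$ ($R = -2077138 - \sqrt{-596971} = -2077138 - i \sqrt{596971} \approx -2.0771 \cdot 10^{6} - 772.64 i$)
$F^{2}{\left(48 \right)} + R = \left(2 \cdot 48\right)^{2} - \left(2077138 + i \sqrt{596971}\right) = 96^{2} - \left(2077138 + i \sqrt{596971}\right) = 9216 - \left(2077138 + i \sqrt{596971}\right) = -2067922 - i \sqrt{596971}$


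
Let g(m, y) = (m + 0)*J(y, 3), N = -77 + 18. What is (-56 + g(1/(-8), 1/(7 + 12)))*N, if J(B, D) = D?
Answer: 26609/8 ≈ 3326.1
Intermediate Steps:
N = -59
g(m, y) = 3*m (g(m, y) = (m + 0)*3 = m*3 = 3*m)
(-56 + g(1/(-8), 1/(7 + 12)))*N = (-56 + 3/(-8))*(-59) = (-56 + 3*(-⅛))*(-59) = (-56 - 3/8)*(-59) = -451/8*(-59) = 26609/8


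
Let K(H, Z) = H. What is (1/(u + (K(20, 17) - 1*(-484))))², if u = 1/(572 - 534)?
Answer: 1444/366837409 ≈ 3.9364e-6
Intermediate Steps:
u = 1/38 ≈ 0.026316
(1/(u + (K(20, 17) - 1*(-484))))² = (1/(1/38 + (20 - 1*(-484))))² = (1/(1/38 + (20 + 484)))² = (1/(1/38 + 504))² = (1/(19153/38))² = (38/19153)² = 1444/366837409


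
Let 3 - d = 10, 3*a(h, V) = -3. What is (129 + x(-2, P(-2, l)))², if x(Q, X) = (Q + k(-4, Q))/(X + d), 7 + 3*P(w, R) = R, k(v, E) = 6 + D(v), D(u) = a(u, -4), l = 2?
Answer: 11189025/676 ≈ 16552.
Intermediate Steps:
a(h, V) = -1 (a(h, V) = (⅓)*(-3) = -1)
D(u) = -1
k(v, E) = 5 (k(v, E) = 6 - 1 = 5)
d = -7 (d = 3 - 1*10 = 3 - 10 = -7)
P(w, R) = -7/3 + R/3
x(Q, X) = (5 + Q)/(-7 + X) (x(Q, X) = (Q + 5)/(X - 7) = (5 + Q)/(-7 + X))
(129 + x(-2, P(-2, l)))² = (129 + (5 - 2)/(-7 + (-7/3 + (⅓)*2)))² = (129 + 3/(-7 + (-7/3 + ⅔)))² = (129 + 3/(-7 - 5/3))² = (129 + 3/(-26/3))² = (129 - 3/26*3)² = (129 - 9/26)² = (3345/26)² = 11189025/676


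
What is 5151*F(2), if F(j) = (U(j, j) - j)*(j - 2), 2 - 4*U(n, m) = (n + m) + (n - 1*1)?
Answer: 0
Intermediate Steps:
U(n, m) = ¾ - n/2 - m/4 (U(n, m) = ½ - ((n + m) + (n - 1*1))/4 = ½ - ((m + n) + (n - 1))/4 = ½ - ((m + n) + (-1 + n))/4 = ½ - (-1 + m + 2*n)/4 = ½ + (¼ - n/2 - m/4) = ¾ - n/2 - m/4)
F(j) = (-2 + j)*(¾ - 7*j/4) (F(j) = ((¾ - j/2 - j/4) - j)*(j - 2) = ((¾ - 3*j/4) - j)*(-2 + j) = (¾ - 7*j/4)*(-2 + j) = (-2 + j)*(¾ - 7*j/4))
5151*F(2) = 5151*(-3/2 - 7/4*2² + (17/4)*2) = 5151*(-3/2 - 7/4*4 + 17/2) = 5151*(-3/2 - 7 + 17/2) = 5151*0 = 0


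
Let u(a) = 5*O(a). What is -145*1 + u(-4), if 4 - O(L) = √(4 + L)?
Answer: -125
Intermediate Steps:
O(L) = 4 - √(4 + L)
u(a) = 20 - 5*√(4 + a) (u(a) = 5*(4 - √(4 + a)) = 20 - 5*√(4 + a))
-145*1 + u(-4) = -145*1 + (20 - 5*√(4 - 4)) = -145 + (20 - 5*√0) = -145 + (20 - 5*0) = -145 + (20 + 0) = -145 + 20 = -125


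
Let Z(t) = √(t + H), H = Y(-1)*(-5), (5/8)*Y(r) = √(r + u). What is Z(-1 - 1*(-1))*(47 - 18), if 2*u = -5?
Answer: 58*14^(¼)*√(-I) ≈ 79.331 - 79.331*I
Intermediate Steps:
u = -5/2 (u = (½)*(-5) = -5/2 ≈ -2.5000)
Y(r) = 8*√(-5/2 + r)/5 (Y(r) = 8*√(r - 5/2)/5 = 8*√(-5/2 + r)/5)
H = -4*I*√14 (H = (4*√(-10 + 4*(-1))/5)*(-5) = (4*√(-10 - 4)/5)*(-5) = (4*√(-14)/5)*(-5) = (4*(I*√14)/5)*(-5) = (4*I*√14/5)*(-5) = -4*I*√14 ≈ -14.967*I)
Z(t) = √(t - 4*I*√14)
Z(-1 - 1*(-1))*(47 - 18) = √((-1 - 1*(-1)) - 4*I*√14)*(47 - 18) = √((-1 + 1) - 4*I*√14)*29 = √(0 - 4*I*√14)*29 = √(-4*I*√14)*29 = (2*14^(¼)*√(-I))*29 = 58*14^(¼)*√(-I)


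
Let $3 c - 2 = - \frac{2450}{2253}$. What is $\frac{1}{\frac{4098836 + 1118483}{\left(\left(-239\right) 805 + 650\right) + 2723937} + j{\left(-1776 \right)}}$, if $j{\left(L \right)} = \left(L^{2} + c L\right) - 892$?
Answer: $\frac{1901676192}{5995501673435369} \approx 3.1718 \cdot 10^{-7}$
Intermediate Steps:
$c = \frac{2056}{6759}$ ($c = \frac{2}{3} + \frac{\left(-2450\right) \frac{1}{2253}}{3} = \frac{2}{3} + \frac{1}{3} \left(- \frac{2450}{2253}\right) = \frac{2}{3} - \frac{2450}{6759} = \frac{2056}{6759} \approx 0.30419$)
$j{\left(L \right)} = -892 + L^{2} + \frac{2056 L}{6759}$ ($j{\left(L \right)} = \left(L^{2} + \frac{2056 L}{6759}\right) - 892 = -892 + L^{2} + \frac{2056 L}{6759}$)
$\frac{1}{\frac{4098836 + 1118483}{\left(\left(-239\right) 805 + 650\right) + 2723937} + j{\left(-1776 \right)}} = \frac{1}{\frac{4098836 + 1118483}{\left(\left(-239\right) 805 + 650\right) + 2723937} + \left(-892 + \left(-1776\right)^{2} + \frac{2056}{6759} \left(-1776\right)\right)} = \frac{1}{\frac{5217319}{\left(-192395 + 650\right) + 2723937} - - \frac{7103131700}{2253}} = \frac{1}{\frac{5217319}{-191745 + 2723937} + \frac{7103131700}{2253}} = \frac{1}{\frac{5217319}{2532192} + \frac{7103131700}{2253}} = \frac{1}{\frac{5995501673435369}{1901676192}} = \frac{1901676192}{5995501673435369}$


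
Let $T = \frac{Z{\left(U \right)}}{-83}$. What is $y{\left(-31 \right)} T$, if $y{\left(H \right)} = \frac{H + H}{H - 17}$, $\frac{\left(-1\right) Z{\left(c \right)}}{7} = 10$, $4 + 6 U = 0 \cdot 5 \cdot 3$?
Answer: $\frac{1085}{996} \approx 1.0894$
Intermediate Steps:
$U = - \frac{2}{3}$ ($U = - \frac{2}{3} + \frac{0 \cdot 5 \cdot 3}{6} = - \frac{2}{3} + \frac{0 \cdot 3}{6} = - \frac{2}{3} + \frac{1}{6} \cdot 0 = - \frac{2}{3} + 0 = - \frac{2}{3} \approx -0.66667$)
$Z{\left(c \right)} = -70$ ($Z{\left(c \right)} = \left(-7\right) 10 = -70$)
$y{\left(H \right)} = \frac{2 H}{-17 + H}$
$T = \frac{70}{83}$ ($T = - \frac{70}{-83} = \left(-70\right) \left(- \frac{1}{83}\right) = \frac{70}{83} \approx 0.84337$)
$y{\left(-31 \right)} T = 2 \left(-31\right) \frac{1}{-17 - 31} \cdot \frac{70}{83} = 2 \left(-31\right) \frac{1}{-48} \cdot \frac{70}{83} = 2 \left(-31\right) \left(- \frac{1}{48}\right) \frac{70}{83} = \frac{31}{24} \cdot \frac{70}{83} = \frac{1085}{996}$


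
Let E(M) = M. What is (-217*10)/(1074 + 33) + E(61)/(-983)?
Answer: -2200637/1088181 ≈ -2.0223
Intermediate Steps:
(-217*10)/(1074 + 33) + E(61)/(-983) = (-217*10)/(1074 + 33) + 61/(-983) = -2170/1107 + 61*(-1/983) = -2170*1/1107 - 61/983 = -2170/1107 - 61/983 = -2200637/1088181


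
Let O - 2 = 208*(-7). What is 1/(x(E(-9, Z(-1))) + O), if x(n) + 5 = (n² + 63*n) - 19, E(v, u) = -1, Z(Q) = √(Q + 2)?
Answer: -1/1540 ≈ -0.00064935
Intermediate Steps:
Z(Q) = √(2 + Q)
O = -1454 (O = 2 + 208*(-7) = 2 - 1456 = -1454)
x(n) = -24 + n² + 63*n (x(n) = -5 + ((n² + 63*n) - 19) = -5 + (-19 + n² + 63*n) = -24 + n² + 63*n)
1/(x(E(-9, Z(-1))) + O) = 1/((-24 + (-1)² + 63*(-1)) - 1454) = 1/((-24 + 1 - 63) - 1454) = 1/(-86 - 1454) = 1/(-1540) = -1/1540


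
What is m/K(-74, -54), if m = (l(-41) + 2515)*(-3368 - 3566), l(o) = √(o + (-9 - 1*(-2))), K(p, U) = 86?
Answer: -8719505/43 - 13868*I*√3/43 ≈ -2.0278e+5 - 558.61*I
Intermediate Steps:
l(o) = √(-7 + o) (l(o) = √(o + (-9 + 2)) = √(o - 7) = √(-7 + o))
m = -17439010 - 27736*I*√3 (m = (√(-7 - 41) + 2515)*(-3368 - 3566) = (√(-48) + 2515)*(-6934) = (4*I*√3 + 2515)*(-6934) = (2515 + 4*I*√3)*(-6934) = -17439010 - 27736*I*√3 ≈ -1.7439e+7 - 48040.0*I)
m/K(-74, -54) = (-17439010 - 27736*I*√3)/86 = (-17439010 - 27736*I*√3)*(1/86) = -8719505/43 - 13868*I*√3/43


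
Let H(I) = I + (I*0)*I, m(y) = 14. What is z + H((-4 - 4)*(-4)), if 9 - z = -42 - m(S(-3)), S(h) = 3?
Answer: 97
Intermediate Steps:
H(I) = I (H(I) = I + 0*I = I + 0 = I)
z = 65 (z = 9 - (-42 - 1*14) = 9 - (-42 - 14) = 9 - 1*(-56) = 9 + 56 = 65)
z + H((-4 - 4)*(-4)) = 65 + (-4 - 4)*(-4) = 65 - 8*(-4) = 65 + 32 = 97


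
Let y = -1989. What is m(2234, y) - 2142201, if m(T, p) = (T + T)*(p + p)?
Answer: -19915905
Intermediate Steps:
m(T, p) = 4*T*p (m(T, p) = (2*T)*(2*p) = 4*T*p)
m(2234, y) - 2142201 = 4*2234*(-1989) - 2142201 = -17773704 - 2142201 = -19915905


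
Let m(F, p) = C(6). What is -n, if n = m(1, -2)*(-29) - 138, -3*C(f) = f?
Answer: 80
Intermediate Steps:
C(f) = -f/3
m(F, p) = -2 (m(F, p) = -⅓*6 = -2)
n = -80 (n = -2*(-29) - 138 = 58 - 138 = -80)
-n = -1*(-80) = 80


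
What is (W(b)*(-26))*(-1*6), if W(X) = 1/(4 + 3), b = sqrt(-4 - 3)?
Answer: 156/7 ≈ 22.286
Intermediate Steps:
b = I*sqrt(7) (b = sqrt(-7) = I*sqrt(7) ≈ 2.6458*I)
W(X) = 1/7
(W(b)*(-26))*(-1*6) = ((1/7)*(-26))*(-1*6) = -26/7*(-6) = 156/7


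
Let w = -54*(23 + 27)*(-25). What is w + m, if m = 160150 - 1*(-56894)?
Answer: 284544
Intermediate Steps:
m = 217044 (m = 160150 + 56894 = 217044)
w = 67500 (w = -2700*(-25) = -54*(-1250) = 67500)
w + m = 67500 + 217044 = 284544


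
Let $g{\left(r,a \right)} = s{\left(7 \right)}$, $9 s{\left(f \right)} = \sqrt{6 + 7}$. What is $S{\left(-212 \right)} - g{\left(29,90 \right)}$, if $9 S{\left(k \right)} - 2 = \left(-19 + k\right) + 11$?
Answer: $- \frac{218}{9} - \frac{\sqrt{13}}{9} \approx -24.623$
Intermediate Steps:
$s{\left(f \right)} = \frac{\sqrt{13}}{9}$ ($s{\left(f \right)} = \frac{\sqrt{6 + 7}}{9} = \frac{\sqrt{13}}{9}$)
$S{\left(k \right)} = - \frac{2}{3} + \frac{k}{9}$ ($S{\left(k \right)} = \frac{2}{9} + \frac{\left(-19 + k\right) + 11}{9} = \frac{2}{9} + \frac{-8 + k}{9} = \frac{2}{9} + \left(- \frac{8}{9} + \frac{k}{9}\right) = - \frac{2}{3} + \frac{k}{9}$)
$g{\left(r,a \right)} = \frac{\sqrt{13}}{9}$
$S{\left(-212 \right)} - g{\left(29,90 \right)} = \left(- \frac{2}{3} + \frac{1}{9} \left(-212\right)\right) - \frac{\sqrt{13}}{9} = \left(- \frac{2}{3} - \frac{212}{9}\right) - \frac{\sqrt{13}}{9} = - \frac{218}{9} - \frac{\sqrt{13}}{9}$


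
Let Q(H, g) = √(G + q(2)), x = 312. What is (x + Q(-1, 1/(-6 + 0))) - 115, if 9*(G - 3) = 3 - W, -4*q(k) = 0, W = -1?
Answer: 197 + √31/3 ≈ 198.86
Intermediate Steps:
q(k) = 0 (q(k) = -¼*0 = 0)
G = 31/9 (G = 3 + (3 - 1*(-1))/9 = 3 + (3 + 1)/9 = 3 + (⅑)*4 = 3 + 4/9 = 31/9 ≈ 3.4444)
Q(H, g) = √31/3 (Q(H, g) = √(31/9 + 0) = √(31/9) = √31/3)
(x + Q(-1, 1/(-6 + 0))) - 115 = (312 + √31/3) - 115 = 197 + √31/3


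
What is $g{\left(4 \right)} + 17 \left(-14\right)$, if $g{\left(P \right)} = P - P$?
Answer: $-238$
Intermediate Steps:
$g{\left(P \right)} = 0$
$g{\left(4 \right)} + 17 \left(-14\right) = 0 + 17 \left(-14\right) = 0 - 238 = -238$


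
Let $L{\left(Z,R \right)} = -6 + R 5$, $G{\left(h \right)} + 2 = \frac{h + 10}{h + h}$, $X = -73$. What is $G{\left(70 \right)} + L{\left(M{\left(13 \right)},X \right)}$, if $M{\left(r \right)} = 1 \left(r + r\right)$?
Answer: $- \frac{2607}{7} \approx -372.43$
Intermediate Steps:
$M{\left(r \right)} = 2 r$ ($M{\left(r \right)} = 1 \cdot 2 r = 2 r$)
$G{\left(h \right)} = -2 + \frac{10 + h}{2 h}$ ($G{\left(h \right)} = -2 + \frac{h + 10}{h + h} = -2 + \frac{10 + h}{2 h}$)
$L{\left(Z,R \right)} = -6 + 5 R$
$G{\left(70 \right)} + L{\left(M{\left(13 \right)},X \right)} = \left(- \frac{3}{2} + \frac{5}{70}\right) + \left(-6 + 5 \left(-73\right)\right) = \left(- \frac{3}{2} + 5 \cdot \frac{1}{70}\right) - 371 = \left(- \frac{3}{2} + \frac{1}{14}\right) - 371 = - \frac{10}{7} - 371 = - \frac{2607}{7}$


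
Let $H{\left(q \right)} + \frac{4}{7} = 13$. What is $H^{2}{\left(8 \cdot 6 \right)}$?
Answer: $\frac{7569}{49} \approx 154.47$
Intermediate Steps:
$H{\left(q \right)} = \frac{87}{7}$ ($H{\left(q \right)} = - \frac{4}{7} + 13 = \frac{87}{7}$)
$H^{2}{\left(8 \cdot 6 \right)} = \left(\frac{87}{7}\right)^{2} = \frac{7569}{49}$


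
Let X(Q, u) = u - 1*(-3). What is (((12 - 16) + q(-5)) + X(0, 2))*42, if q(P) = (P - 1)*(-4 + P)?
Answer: 2310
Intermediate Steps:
q(P) = (-1 + P)*(-4 + P)
X(Q, u) = 3 + u (X(Q, u) = u + 3 = 3 + u)
(((12 - 16) + q(-5)) + X(0, 2))*42 = (((12 - 16) + (4 + (-5)**2 - 5*(-5))) + (3 + 2))*42 = ((-4 + (4 + 25 + 25)) + 5)*42 = ((-4 + 54) + 5)*42 = (50 + 5)*42 = 55*42 = 2310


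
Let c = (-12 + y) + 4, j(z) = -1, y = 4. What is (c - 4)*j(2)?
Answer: 8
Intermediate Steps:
c = -4 (c = (-12 + 4) + 4 = -8 + 4 = -4)
(c - 4)*j(2) = (-4 - 4)*(-1) = -8*(-1) = 8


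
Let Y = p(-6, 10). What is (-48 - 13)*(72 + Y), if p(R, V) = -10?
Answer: -3782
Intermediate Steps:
Y = -10
(-48 - 13)*(72 + Y) = (-48 - 13)*(72 - 10) = -61*62 = -3782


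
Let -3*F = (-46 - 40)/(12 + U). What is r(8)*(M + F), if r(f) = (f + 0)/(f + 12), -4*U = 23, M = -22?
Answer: -2612/375 ≈ -6.9653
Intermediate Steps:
U = -23/4 (U = -¼*23 = -23/4 ≈ -5.7500)
r(f) = f/(12 + f)
F = 344/75 (F = -(-46 - 40)/(3*(12 - 23/4)) = -(-86)/(3*25/4) = -(-86)*4/(3*25) = -⅓*(-344/25) = 344/75 ≈ 4.5867)
r(8)*(M + F) = (8/(12 + 8))*(-22 + 344/75) = (8/20)*(-1306/75) = (8*(1/20))*(-1306/75) = (⅖)*(-1306/75) = -2612/375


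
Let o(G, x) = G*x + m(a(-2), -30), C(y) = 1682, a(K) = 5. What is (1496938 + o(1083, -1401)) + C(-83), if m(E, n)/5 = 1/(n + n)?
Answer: -223957/12 ≈ -18663.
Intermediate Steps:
m(E, n) = 5/(2*n) (m(E, n) = 5/(n + n) = 5/((2*n)) = 5*(1/(2*n)) = 5/(2*n))
o(G, x) = -1/12 + G*x (o(G, x) = G*x + (5/2)/(-30) = G*x + (5/2)*(-1/30) = G*x - 1/12 = -1/12 + G*x)
(1496938 + o(1083, -1401)) + C(-83) = (1496938 + (-1/12 + 1083*(-1401))) + 1682 = (1496938 + (-1/12 - 1517283)) + 1682 = (1496938 - 18207397/12) + 1682 = -244141/12 + 1682 = -223957/12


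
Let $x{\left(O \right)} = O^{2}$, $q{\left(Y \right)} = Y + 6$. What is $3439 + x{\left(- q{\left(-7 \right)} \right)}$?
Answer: $3440$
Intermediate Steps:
$q{\left(Y \right)} = 6 + Y$
$3439 + x{\left(- q{\left(-7 \right)} \right)} = 3439 + \left(- (6 - 7)\right)^{2} = 3439 + \left(\left(-1\right) \left(-1\right)\right)^{2} = 3439 + 1^{2} = 3439 + 1 = 3440$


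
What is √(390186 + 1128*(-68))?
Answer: √313482 ≈ 559.89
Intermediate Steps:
√(390186 + 1128*(-68)) = √(390186 - 76704) = √313482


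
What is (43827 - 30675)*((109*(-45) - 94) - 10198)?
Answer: -199870944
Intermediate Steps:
(43827 - 30675)*((109*(-45) - 94) - 10198) = 13152*((-4905 - 94) - 10198) = 13152*(-4999 - 10198) = 13152*(-15197) = -199870944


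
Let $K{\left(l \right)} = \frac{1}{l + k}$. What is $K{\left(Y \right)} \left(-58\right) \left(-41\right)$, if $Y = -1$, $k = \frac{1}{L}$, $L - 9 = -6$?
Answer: $-3567$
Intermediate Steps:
$L = 3$ ($L = 9 - 6 = 3$)
$k = \frac{1}{3} \approx 0.33333$
$K{\left(l \right)} = \frac{1}{\frac{1}{3} + l}$ ($K{\left(l \right)} = \frac{1}{l + \frac{1}{3}} = \frac{1}{\frac{1}{3} + l}$)
$K{\left(Y \right)} \left(-58\right) \left(-41\right) = \frac{3}{1 + 3 \left(-1\right)} \left(-58\right) \left(-41\right) = \frac{3}{1 - 3} \left(-58\right) \left(-41\right) = \frac{3}{-2} \left(-58\right) \left(-41\right) = 3 \left(- \frac{1}{2}\right) \left(-58\right) \left(-41\right) = \left(- \frac{3}{2}\right) \left(-58\right) \left(-41\right) = 87 \left(-41\right) = -3567$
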